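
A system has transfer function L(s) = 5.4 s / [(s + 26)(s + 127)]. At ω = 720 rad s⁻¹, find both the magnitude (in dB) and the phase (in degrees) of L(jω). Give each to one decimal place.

|L| = -42.6 dB, ∠L = -77.9°

|j720| = 720
|j720 + 26| = √(720² + 26²) = 720.5
|j720 + 127| = √(720² + 127²) = 731.1
|L(j720)| = 5.4 × 720 / (720.5 × 731.1) = 0.0073812
20 log₁₀(0.0073812) = -42.64 dB
∠(j720) = 90.00°
∠(j720 + 26) = arctan(720/26) = 87.93°
∠(j720 + 127) = arctan(720/127) = 80.00°
∠L(j720) = 90.00° − (87.93° + 80.00°) = -77.93°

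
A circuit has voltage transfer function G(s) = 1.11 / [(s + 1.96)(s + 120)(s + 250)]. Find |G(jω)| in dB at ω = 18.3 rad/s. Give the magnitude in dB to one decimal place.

-114.1 dB

|j18.3 + 1.96| = √(18.3² + 1.96²) = 18.4
|j18.3 + 120| = √(18.3² + 120²) = 121.4
|j18.3 + 250| = √(18.3² + 250²) = 250.7
|G(j18.3)| = 1.11 / (18.4 × 121.4 × 250.7) = 1.9821e-06
20 log₁₀(1.9821e-06) = -114.06 dB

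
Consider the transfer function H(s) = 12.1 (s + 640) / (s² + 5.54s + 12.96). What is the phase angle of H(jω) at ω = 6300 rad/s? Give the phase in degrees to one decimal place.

-95.8 deg

∠(j6300 + 640) = arctan(6300/640) = 84.20°
∠[(j6300)² + 5.54(j6300) + 12.96] = ∠[-3.969e+07 + j34902] = 179.95°
∠H(j6300) = 84.20° − 179.95° = -95.75°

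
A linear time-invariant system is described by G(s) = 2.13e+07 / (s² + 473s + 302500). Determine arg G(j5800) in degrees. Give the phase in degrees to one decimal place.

∠[(j5800)² + 473(j5800) + 302500] = ∠[-3.3338e+07 + j2.7434e+06] = 175.30°
∠G(j5800) = −175.30° = -175.30°

-175.3°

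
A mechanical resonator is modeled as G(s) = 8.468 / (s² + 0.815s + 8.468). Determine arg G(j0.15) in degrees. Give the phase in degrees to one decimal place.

∠[(j0.15)² + 0.815(j0.15) + 8.468] = ∠[8.4455 + j0.12225] = 0.83°
∠G(j0.15) = −0.83° = -0.83°

-0.8 deg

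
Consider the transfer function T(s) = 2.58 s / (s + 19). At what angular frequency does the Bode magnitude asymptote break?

19 rad/s

The single real pole at s = −19 gives a corner at ω = 19 rad/s.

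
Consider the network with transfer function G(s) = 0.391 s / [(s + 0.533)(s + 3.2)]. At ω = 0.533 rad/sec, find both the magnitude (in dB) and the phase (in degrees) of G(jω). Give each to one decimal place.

|G| = -21.4 dB, ∠G = 35.5°

|j0.533| = 0.533
|j0.533 + 0.533| = √(0.533² + 0.533²) = 0.7538
|j0.533 + 3.2| = √(0.533² + 3.2²) = 3.244
|G(j0.533)| = 0.391 × 0.533 / (0.7538 × 3.244) = 0.085225
20 log₁₀(0.085225) = -21.39 dB
∠(j0.533) = 90.00°
∠(j0.533 + 0.533) = arctan(0.533/0.533) = 45.00°
∠(j0.533 + 3.2) = arctan(0.533/3.2) = 9.46°
∠G(j0.533) = 90.00° − (45.00° + 9.46°) = 35.54°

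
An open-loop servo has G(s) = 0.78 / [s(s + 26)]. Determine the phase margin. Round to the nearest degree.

90°

Gain crossover: |G(jω)| = 1 at ω ≈ 0.03 rad/s.
∠G(j0.03) = −90° − arctan(0.03/26) ≈ -90.07°
PM = 180° + (-90.07°) = 89.93°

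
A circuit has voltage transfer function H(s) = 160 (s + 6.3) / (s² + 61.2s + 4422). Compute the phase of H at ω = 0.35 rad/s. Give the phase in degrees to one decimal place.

2.9 deg

∠(j0.35 + 6.3) = arctan(0.35/6.3) = 3.18°
∠[(j0.35)² + 61.2(j0.35) + 4422] = ∠[4421.9 + j21.42] = 0.28°
∠H(j0.35) = 3.18° − 0.28° = 2.90°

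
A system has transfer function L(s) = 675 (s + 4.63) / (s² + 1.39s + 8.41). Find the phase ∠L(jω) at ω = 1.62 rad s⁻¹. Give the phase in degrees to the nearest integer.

∠(j1.62 + 4.63) = arctan(1.62/4.63) = 19.28°
∠[(j1.62)² + 1.39(j1.62) + 8.41] = ∠[5.7856 + j2.2518] = 21.27°
∠L(j1.62) = 19.28° − 21.27° = -1.98°

-2°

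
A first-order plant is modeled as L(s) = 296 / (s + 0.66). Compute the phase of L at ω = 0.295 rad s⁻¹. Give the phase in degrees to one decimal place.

∠(j0.295 + 0.66) = arctan(0.295/0.66) = 24.08°
∠L(j0.295) = −24.08° = -24.08°

-24.1 deg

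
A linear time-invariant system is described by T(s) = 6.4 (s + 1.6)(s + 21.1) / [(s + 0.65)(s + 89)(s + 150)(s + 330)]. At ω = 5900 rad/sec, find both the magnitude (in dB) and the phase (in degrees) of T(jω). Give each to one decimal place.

|T| = -134.7 dB, ∠T = -174.7 deg

|j5900 + 1.6| = √(5900² + 1.6²) = 5900
|j5900 + 21.1| = √(5900² + 21.1²) = 5900
|j5900 + 0.65| = √(5900² + 0.65²) = 5900
|j5900 + 89| = √(5900² + 89²) = 5901
|j5900 + 150| = √(5900² + 150²) = 5902
|j5900 + 330| = √(5900² + 330²) = 5909
|T(j5900)| = 6.4 × 5900 × 5900 / (5900 × 5901 × 5902 × 5909) = 1.8349e-07
20 log₁₀(1.8349e-07) = -134.73 dB
∠(j5900 + 1.6) = arctan(5900/1.6) = 89.98°
∠(j5900 + 21.1) = arctan(5900/21.1) = 89.80°
∠(j5900 + 0.65) = arctan(5900/0.65) = 89.99°
∠(j5900 + 89) = arctan(5900/89) = 89.14°
∠(j5900 + 150) = arctan(5900/150) = 88.54°
∠(j5900 + 330) = arctan(5900/330) = 86.80°
∠T(j5900) = 89.98° + 89.80° − (89.99° + 89.14° + 88.54° + 86.80°) = -174.69°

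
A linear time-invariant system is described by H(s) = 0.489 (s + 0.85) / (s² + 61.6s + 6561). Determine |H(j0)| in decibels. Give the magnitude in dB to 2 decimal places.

-83.96 dB

H(0) = 0.489 × 0.85 / 6561 = 6.3352e-05
20 log₁₀(6.3352e-05) = -83.965 dB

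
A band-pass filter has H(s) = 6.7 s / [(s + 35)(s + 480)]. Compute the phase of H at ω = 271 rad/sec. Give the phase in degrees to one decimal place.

∠(j271) = 90.00°
∠(j271 + 35) = arctan(271/35) = 82.64°
∠(j271 + 480) = arctan(271/480) = 29.45°
∠H(j271) = 90.00° − (82.64° + 29.45°) = -22.09°

-22.1 deg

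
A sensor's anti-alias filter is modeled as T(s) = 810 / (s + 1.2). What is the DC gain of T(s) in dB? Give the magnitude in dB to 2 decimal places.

56.59 dB

T(0) = 810 / 1.2 = 675
20 log₁₀(675) = 56.586 dB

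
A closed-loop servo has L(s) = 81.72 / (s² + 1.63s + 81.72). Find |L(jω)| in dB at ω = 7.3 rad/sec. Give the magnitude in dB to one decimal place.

|(j7.3)² + 1.63(j7.3) + 81.72| = |28.43 + j11.899| = 30.82
|L(j7.3)| = 81.72 / 30.82 = 2.6516
20 log₁₀(2.6516) = 8.47 dB

8.5 dB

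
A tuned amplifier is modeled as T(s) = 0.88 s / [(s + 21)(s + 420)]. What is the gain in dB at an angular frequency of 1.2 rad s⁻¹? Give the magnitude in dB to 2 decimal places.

|j1.2| = 1.2
|j1.2 + 21| = √(1.2² + 21²) = 21.03
|j1.2 + 420| = √(1.2² + 420²) = 420
|T(j1.2)| = 0.88 × 1.2 / (21.03 × 420) = 0.00011953
20 log₁₀(0.00011953) = -78.450 dB

-78.45 dB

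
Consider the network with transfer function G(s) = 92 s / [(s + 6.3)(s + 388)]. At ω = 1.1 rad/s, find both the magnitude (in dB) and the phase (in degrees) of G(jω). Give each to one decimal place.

|j1.1| = 1.1
|j1.1 + 6.3| = √(1.1² + 6.3²) = 6.395
|j1.1 + 388| = √(1.1² + 388²) = 388
|G(j1.1)| = 92 × 1.1 / (6.395 × 388) = 0.040784
20 log₁₀(0.040784) = -27.79 dB
∠(j1.1) = 90.00°
∠(j1.1 + 6.3) = arctan(1.1/6.3) = 9.90°
∠(j1.1 + 388) = arctan(1.1/388) = 0.16°
∠G(j1.1) = 90.00° − (9.90° + 0.16°) = 79.93°

|G| = -27.8 dB, ∠G = 79.9°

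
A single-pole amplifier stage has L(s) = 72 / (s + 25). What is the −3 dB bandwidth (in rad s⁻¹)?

For a single-pole low-pass, the −3 dB point is at the pole: ω = 25 rad s⁻¹.

25 rad s⁻¹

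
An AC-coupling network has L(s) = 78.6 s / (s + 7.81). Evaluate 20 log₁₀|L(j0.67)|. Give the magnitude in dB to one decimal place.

16.5 dB

|j0.67| = 0.67
|j0.67 + 7.81| = √(0.67² + 7.81²) = 7.839
|L(j0.67)| = 78.6 × 0.67 / 7.839 = 6.7182
20 log₁₀(6.7182) = 16.55 dB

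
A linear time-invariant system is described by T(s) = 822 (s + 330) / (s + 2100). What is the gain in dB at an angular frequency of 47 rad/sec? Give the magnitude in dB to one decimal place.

42.3 dB

|j47 + 330| = √(47² + 330²) = 333.3
|j47 + 2100| = √(47² + 2100²) = 2101
|T(j47)| = 822 × 333.3 / 2101 = 130.44
20 log₁₀(130.44) = 42.31 dB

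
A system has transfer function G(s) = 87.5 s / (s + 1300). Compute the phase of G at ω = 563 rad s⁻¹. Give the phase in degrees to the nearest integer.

∠(j563) = 90.00°
∠(j563 + 1300) = arctan(563/1300) = 23.42°
∠G(j563) = 90.00° − 23.42° = 66.58°

67°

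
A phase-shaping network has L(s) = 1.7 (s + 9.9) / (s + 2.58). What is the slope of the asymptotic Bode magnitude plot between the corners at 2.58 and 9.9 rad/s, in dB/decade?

In this band the factors already past their corner are: pole at 2.58; net slope = -20 dB/decade.

-20 dB/decade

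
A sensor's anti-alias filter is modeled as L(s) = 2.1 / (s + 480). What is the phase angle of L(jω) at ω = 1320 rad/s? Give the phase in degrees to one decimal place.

∠(j1320 + 480) = arctan(1320/480) = 70.02°
∠L(j1320) = −70.02° = -70.02°

-70.0°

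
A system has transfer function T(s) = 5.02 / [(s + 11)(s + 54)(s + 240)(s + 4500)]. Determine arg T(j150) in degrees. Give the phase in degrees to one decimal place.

∠(j150 + 11) = arctan(150/11) = 85.81°
∠(j150 + 54) = arctan(150/54) = 70.20°
∠(j150 + 240) = arctan(150/240) = 32.01°
∠(j150 + 4500) = arctan(150/4500) = 1.91°
∠T(j150) = − (85.81° + 70.20° + 32.01° + 1.91°) = -189.92°

-189.9°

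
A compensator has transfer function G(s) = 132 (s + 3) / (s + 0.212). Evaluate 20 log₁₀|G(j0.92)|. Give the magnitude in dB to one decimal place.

|j0.92 + 3| = √(0.92² + 3²) = 3.138
|j0.92 + 0.212| = √(0.92² + 0.212²) = 0.9441
|G(j0.92)| = 132 × 3.138 / 0.9441 = 438.72
20 log₁₀(438.72) = 52.84 dB

52.8 dB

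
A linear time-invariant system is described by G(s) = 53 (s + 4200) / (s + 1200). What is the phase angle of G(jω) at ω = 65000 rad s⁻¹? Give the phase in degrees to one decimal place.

∠(j65000 + 4200) = arctan(65000/4200) = 86.30°
∠(j65000 + 1200) = arctan(65000/1200) = 88.94°
∠G(j65000) = 86.30° − 88.94° = -2.64°

-2.6°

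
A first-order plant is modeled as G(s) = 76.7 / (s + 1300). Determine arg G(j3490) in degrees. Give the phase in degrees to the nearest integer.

∠(j3490 + 1300) = arctan(3490/1300) = 69.57°
∠G(j3490) = −69.57° = -69.57°

-70°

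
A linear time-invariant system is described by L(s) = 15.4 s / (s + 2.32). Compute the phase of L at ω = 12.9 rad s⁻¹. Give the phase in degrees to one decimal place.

∠(j12.9) = 90.00°
∠(j12.9 + 2.32) = arctan(12.9/2.32) = 79.80°
∠L(j12.9) = 90.00° − 79.80° = 10.20°

10.2°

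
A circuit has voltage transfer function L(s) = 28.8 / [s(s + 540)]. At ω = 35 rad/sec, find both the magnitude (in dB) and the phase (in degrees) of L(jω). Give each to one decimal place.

|L| = -56.4 dB, ∠L = -93.7°

|j35 + 540| = √(35² + 540²) = 541.1
|j35| = 35
|L(j35)| = 28.8 / (541.1 × 35) = 0.0015206
20 log₁₀(0.0015206) = -56.36 dB
∠(j35 + 540) = arctan(35/540) = 3.71°
∠(j35) = 90.00°
∠L(j35) = − (3.71° + 90.00°) = -93.71°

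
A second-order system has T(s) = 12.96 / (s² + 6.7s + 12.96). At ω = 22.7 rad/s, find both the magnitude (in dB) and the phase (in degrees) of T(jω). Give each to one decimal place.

|(j22.7)² + 6.7(j22.7) + 12.96| = |-502.33 + j152.09| = 524.8
|T(j22.7)| = 12.96 / 524.8 = 0.024693
20 log₁₀(0.024693) = -32.15 dB
∠[(j22.7)² + 6.7(j22.7) + 12.96] = ∠[-502.33 + j152.09] = 163.16°
∠T(j22.7) = −163.16° = -163.16°

|T| = -32.1 dB, ∠T = -163.2 deg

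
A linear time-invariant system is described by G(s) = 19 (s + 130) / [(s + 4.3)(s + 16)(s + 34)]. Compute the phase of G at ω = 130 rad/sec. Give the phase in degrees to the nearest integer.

∠(j130 + 130) = arctan(130/130) = 45.00°
∠(j130 + 4.3) = arctan(130/4.3) = 88.11°
∠(j130 + 16) = arctan(130/16) = 82.98°
∠(j130 + 34) = arctan(130/34) = 75.34°
∠G(j130) = 45.00° − (88.11° + 82.98° + 75.34°) = -201.43°

-201°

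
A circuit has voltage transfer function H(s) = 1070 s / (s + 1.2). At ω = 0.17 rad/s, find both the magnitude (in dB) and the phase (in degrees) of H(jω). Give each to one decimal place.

|j0.17| = 0.17
|j0.17 + 1.2| = √(0.17² + 1.2²) = 1.212
|H(j0.17)| = 1070 × 0.17 / 1.212 = 150.08
20 log₁₀(150.08) = 43.53 dB
∠(j0.17) = 90.00°
∠(j0.17 + 1.2) = arctan(0.17/1.2) = 8.06°
∠H(j0.17) = 90.00° − 8.06° = 81.94°

|H| = 43.5 dB, ∠H = 81.9°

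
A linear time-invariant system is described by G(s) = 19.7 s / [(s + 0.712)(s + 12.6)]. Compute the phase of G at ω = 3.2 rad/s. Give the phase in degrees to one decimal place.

∠(j3.2) = 90.00°
∠(j3.2 + 0.712) = arctan(3.2/0.712) = 77.46°
∠(j3.2 + 12.6) = arctan(3.2/12.6) = 14.25°
∠G(j3.2) = 90.00° − (77.46° + 14.25°) = -1.71°

-1.7°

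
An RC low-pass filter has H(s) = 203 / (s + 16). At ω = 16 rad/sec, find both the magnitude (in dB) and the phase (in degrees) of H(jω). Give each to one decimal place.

|H| = 19.1 dB, ∠H = -45.0°

|j16 + 16| = √(16² + 16²) = 22.63
|H(j16)| = 203 / 22.63 = 8.9714
20 log₁₀(8.9714) = 19.06 dB
∠(j16 + 16) = arctan(16/16) = 45.00°
∠H(j16) = −45.00° = -45.00°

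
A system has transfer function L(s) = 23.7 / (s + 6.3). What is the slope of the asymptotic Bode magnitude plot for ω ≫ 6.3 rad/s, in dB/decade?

With 0 zeros and 1 pole, the high-frequency asymptotic slope is 20 × (0 − 1) = -20 dB/decade.

-20 dB/decade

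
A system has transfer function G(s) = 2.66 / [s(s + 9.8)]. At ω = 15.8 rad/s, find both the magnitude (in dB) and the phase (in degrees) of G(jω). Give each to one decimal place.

|j15.8 + 9.8| = √(15.8² + 9.8²) = 18.59
|j15.8| = 15.8
|G(j15.8)| = 2.66 / (18.59 × 15.8) = 0.009055
20 log₁₀(0.009055) = -40.86 dB
∠(j15.8 + 9.8) = arctan(15.8/9.8) = 58.19°
∠(j15.8) = 90.00°
∠G(j15.8) = − (58.19° + 90.00°) = -148.19°

|G| = -40.9 dB, ∠G = -148.2°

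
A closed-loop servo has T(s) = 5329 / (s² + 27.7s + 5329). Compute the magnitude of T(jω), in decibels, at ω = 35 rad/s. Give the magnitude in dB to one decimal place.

|(j35)² + 27.7(j35) + 5329| = |4104 + j969.5| = 4217
|T(j35)| = 5329 / 4217 = 1.2637
20 log₁₀(1.2637) = 2.03 dB

2.0 dB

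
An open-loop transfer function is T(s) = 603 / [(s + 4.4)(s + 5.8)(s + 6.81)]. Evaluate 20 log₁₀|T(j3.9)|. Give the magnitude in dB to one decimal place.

5.4 dB

|j3.9 + 4.4| = √(3.9² + 4.4²) = 5.88
|j3.9 + 5.8| = √(3.9² + 5.8²) = 6.989
|j3.9 + 6.81| = √(3.9² + 6.81²) = 7.848
|T(j3.9)| = 603 / (5.88 × 6.989 × 7.848) = 1.8698
20 log₁₀(1.8698) = 5.44 dB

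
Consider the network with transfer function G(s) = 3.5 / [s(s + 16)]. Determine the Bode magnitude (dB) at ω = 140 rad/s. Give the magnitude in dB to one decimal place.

-75.0 dB

|j140 + 16| = √(140² + 16²) = 140.9
|j140| = 140
|G(j140)| = 3.5 / (140.9 × 140) = 0.00017742
20 log₁₀(0.00017742) = -75.02 dB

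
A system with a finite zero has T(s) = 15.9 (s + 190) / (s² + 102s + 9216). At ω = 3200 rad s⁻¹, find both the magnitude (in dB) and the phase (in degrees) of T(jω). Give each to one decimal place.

|j3200 + 190| = √(3200² + 190²) = 3206
|(j3200)² + 102(j3200) + 9216| = |-1.0231e+07 + j3.264e+05| = 1.024e+07
|T(j3200)| = 15.9 × 3206 / 1.024e+07 = 0.0049795
20 log₁₀(0.0049795) = -46.06 dB
∠(j3200 + 190) = arctan(3200/190) = 86.60°
∠[(j3200)² + 102(j3200) + 9216] = ∠[-1.0231e+07 + j3.264e+05] = 178.17°
∠T(j3200) = 86.60° − 178.17° = -91.57°

|T| = -46.1 dB, ∠T = -91.6°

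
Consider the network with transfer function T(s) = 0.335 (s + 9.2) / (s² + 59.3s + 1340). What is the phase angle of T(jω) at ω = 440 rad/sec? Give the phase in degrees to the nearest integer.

-83°

∠(j440 + 9.2) = arctan(440/9.2) = 88.80°
∠[(j440)² + 59.3(j440) + 1340] = ∠[-1.9226e+05 + j26092] = 172.27°
∠T(j440) = 88.80° − 172.27° = -83.47°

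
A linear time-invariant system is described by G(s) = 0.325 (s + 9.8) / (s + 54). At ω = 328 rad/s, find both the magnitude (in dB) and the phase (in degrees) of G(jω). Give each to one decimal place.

|j328 + 9.8| = √(328² + 9.8²) = 328.1
|j328 + 54| = √(328² + 54²) = 332.4
|G(j328)| = 0.325 × 328.1 / 332.4 = 0.32083
20 log₁₀(0.32083) = -9.87 dB
∠(j328 + 9.8) = arctan(328/9.8) = 88.29°
∠(j328 + 54) = arctan(328/54) = 80.65°
∠G(j328) = 88.29° − 80.65° = 7.64°

|G| = -9.9 dB, ∠G = 7.6°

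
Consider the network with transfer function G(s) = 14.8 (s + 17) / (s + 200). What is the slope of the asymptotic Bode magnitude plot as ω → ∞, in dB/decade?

0 dB/decade

With 1 zero and 1 pole, the high-frequency asymptotic slope is 20 × (1 − 1) = 0 dB/decade.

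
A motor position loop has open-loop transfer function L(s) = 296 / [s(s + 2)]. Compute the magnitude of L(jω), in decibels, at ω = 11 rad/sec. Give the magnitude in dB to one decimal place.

7.6 dB

|j11 + 2| = √(11² + 2²) = 11.18
|j11| = 11
|L(j11)| = 296 / (11.18 × 11) = 2.4068
20 log₁₀(2.4068) = 7.63 dB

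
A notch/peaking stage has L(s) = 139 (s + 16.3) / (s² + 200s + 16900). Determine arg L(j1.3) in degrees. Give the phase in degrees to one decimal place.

∠(j1.3 + 16.3) = arctan(1.3/16.3) = 4.56°
∠[(j1.3)² + 200(j1.3) + 16900] = ∠[16898 + j260] = 0.88°
∠L(j1.3) = 4.56° − 0.88° = 3.68°

3.7°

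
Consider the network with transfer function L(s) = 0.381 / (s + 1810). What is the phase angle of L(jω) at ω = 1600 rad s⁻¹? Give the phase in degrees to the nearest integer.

-41 deg

∠(j1600 + 1810) = arctan(1600/1810) = 41.48°
∠L(j1600) = −41.48° = -41.48°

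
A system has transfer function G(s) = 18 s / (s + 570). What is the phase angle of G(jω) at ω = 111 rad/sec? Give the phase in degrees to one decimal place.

79.0°

∠(j111) = 90.00°
∠(j111 + 570) = arctan(111/570) = 11.02°
∠G(j111) = 90.00° − 11.02° = 78.98°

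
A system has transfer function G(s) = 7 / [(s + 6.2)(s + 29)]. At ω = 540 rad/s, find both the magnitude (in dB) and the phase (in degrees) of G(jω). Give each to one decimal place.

|G| = -92.4 dB, ∠G = -176.3 deg

|j540 + 6.2| = √(540² + 6.2²) = 540
|j540 + 29| = √(540² + 29²) = 540.8
|G(j540)| = 7 / (540 × 540.8) = 2.3969e-05
20 log₁₀(2.3969e-05) = -92.41 dB
∠(j540 + 6.2) = arctan(540/6.2) = 89.34°
∠(j540 + 29) = arctan(540/29) = 86.93°
∠G(j540) = − (89.34° + 86.93°) = -176.27°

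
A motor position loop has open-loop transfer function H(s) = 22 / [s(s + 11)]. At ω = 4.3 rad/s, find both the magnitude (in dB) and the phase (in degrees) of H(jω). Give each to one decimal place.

|H| = -7.3 dB, ∠H = -111.4 deg

|j4.3 + 11| = √(4.3² + 11²) = 11.81
|j4.3| = 4.3
|H(j4.3)| = 22 / (11.81 × 4.3) = 0.43319
20 log₁₀(0.43319) = -7.27 dB
∠(j4.3 + 11) = arctan(4.3/11) = 21.35°
∠(j4.3) = 90.00°
∠H(j4.3) = − (21.35° + 90.00°) = -111.35°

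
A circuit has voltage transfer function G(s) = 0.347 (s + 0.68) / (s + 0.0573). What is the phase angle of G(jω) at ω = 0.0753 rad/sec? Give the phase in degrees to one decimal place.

-46.4°

∠(j0.0753 + 0.68) = arctan(0.0753/0.68) = 6.32°
∠(j0.0753 + 0.0573) = arctan(0.0753/0.0573) = 52.73°
∠G(j0.0753) = 6.32° − 52.73° = -46.41°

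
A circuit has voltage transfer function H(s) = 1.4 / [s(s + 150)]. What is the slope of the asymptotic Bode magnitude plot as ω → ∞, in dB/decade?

With 0 zeros and 2 poles, the high-frequency asymptotic slope is 20 × (0 − 2) = -40 dB/decade.

-40 dB/decade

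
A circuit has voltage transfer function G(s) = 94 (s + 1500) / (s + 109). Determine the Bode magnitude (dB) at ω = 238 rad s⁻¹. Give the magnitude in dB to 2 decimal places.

54.73 dB

|j238 + 1500| = √(238² + 1500²) = 1519
|j238 + 109| = √(238² + 109²) = 261.8
|G(j238)| = 94 × 1519 / 261.8 = 545.37
20 log₁₀(545.37) = 54.734 dB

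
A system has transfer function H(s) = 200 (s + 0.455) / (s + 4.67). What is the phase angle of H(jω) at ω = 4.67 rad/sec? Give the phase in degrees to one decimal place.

39.4 deg

∠(j4.67 + 0.455) = arctan(4.67/0.455) = 84.44°
∠(j4.67 + 4.67) = arctan(4.67/4.67) = 45.00°
∠H(j4.67) = 84.44° − 45.00° = 39.44°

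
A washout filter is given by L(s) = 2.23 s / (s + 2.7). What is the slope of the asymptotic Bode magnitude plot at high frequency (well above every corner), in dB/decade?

With 1 zero and 1 pole, the high-frequency asymptotic slope is 20 × (1 − 1) = 0 dB/decade.

0 dB/decade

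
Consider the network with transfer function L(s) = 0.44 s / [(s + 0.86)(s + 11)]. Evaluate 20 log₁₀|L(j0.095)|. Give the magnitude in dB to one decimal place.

|j0.095| = 0.095
|j0.095 + 0.86| = √(0.095² + 0.86²) = 0.8652
|j0.095 + 11| = √(0.095² + 11²) = 11
|L(j0.095)| = 0.44 × 0.095 / (0.8652 × 11) = 0.0043917
20 log₁₀(0.0043917) = -47.15 dB

-47.1 dB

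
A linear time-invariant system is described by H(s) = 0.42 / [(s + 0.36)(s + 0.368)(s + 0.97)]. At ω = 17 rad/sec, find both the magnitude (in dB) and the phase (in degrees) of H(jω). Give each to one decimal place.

|j17 + 0.36| = √(17² + 0.36²) = 17
|j17 + 0.368| = √(17² + 0.368²) = 17
|j17 + 0.97| = √(17² + 0.97²) = 17.03
|H(j17)| = 0.42 / (17 × 17 × 17.03) = 8.531e-05
20 log₁₀(8.531e-05) = -81.38 dB
∠(j17 + 0.36) = arctan(17/0.36) = 88.79°
∠(j17 + 0.368) = arctan(17/0.368) = 88.76°
∠(j17 + 0.97) = arctan(17/0.97) = 86.73°
∠H(j17) = − (88.79° + 88.76° + 86.73°) = -264.28°

|H| = -81.4 dB, ∠H = -264.3°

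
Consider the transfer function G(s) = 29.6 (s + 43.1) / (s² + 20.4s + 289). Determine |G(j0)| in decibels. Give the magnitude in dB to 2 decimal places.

12.90 dB

G(0) = 29.6 × 43.1 / 289 = 4.4144
20 log₁₀(4.4144) = 12.897 dB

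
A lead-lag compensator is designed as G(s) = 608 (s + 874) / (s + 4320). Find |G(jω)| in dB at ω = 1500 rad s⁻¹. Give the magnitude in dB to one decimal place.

47.3 dB

|j1500 + 874| = √(1500² + 874²) = 1736
|j1500 + 4320| = √(1500² + 4320²) = 4573
|G(j1500)| = 608 × 1736 / 4573 = 230.82
20 log₁₀(230.82) = 47.27 dB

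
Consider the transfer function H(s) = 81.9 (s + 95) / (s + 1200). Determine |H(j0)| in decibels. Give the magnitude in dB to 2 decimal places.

H(0) = 81.9 × 95 / 1200 = 6.4838
20 log₁₀(6.4838) = 16.237 dB

16.24 dB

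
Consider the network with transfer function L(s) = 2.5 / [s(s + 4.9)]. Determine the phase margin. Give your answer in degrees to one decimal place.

Gain crossover: |L(jω)| = 1 at ω ≈ 0.507 rad/s.
∠L(j0.507) = −90° − arctan(0.507/4.9) ≈ -95.91°
PM = 180° + (-95.91°) = 84.09°

84.1°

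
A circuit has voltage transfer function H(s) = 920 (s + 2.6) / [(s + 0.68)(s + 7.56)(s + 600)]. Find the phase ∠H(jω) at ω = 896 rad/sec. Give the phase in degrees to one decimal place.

∠(j896 + 2.6) = arctan(896/2.6) = 89.83°
∠(j896 + 0.68) = arctan(896/0.68) = 89.96°
∠(j896 + 7.56) = arctan(896/7.56) = 89.52°
∠(j896 + 600) = arctan(896/600) = 56.19°
∠H(j896) = 89.83° − (89.96° + 89.52° + 56.19°) = -145.83°

-145.8 deg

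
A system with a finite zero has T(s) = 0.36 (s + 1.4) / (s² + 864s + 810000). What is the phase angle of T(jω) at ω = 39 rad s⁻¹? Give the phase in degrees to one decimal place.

85.6°

∠(j39 + 1.4) = arctan(39/1.4) = 87.94°
∠[(j39)² + 864(j39) + 810000] = ∠[8.0848e+05 + j33696] = 2.39°
∠T(j39) = 87.94° − 2.39° = 85.56°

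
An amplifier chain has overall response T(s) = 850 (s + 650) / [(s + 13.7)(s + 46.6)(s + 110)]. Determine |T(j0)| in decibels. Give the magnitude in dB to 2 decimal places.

T(0) = 850 × 650 / (13.7 × 46.6 × 110) = 7.8674
20 log₁₀(7.8674) = 17.917 dB

17.92 dB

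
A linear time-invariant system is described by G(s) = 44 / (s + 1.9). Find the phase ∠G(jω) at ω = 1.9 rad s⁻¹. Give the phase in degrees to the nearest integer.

-45°

∠(j1.9 + 1.9) = arctan(1.9/1.9) = 45.00°
∠G(j1.9) = −45.00° = -45.00°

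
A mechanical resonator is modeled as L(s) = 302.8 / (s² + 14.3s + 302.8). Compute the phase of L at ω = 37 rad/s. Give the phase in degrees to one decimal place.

∠[(j37)² + 14.3(j37) + 302.8] = ∠[-1066.2 + j529.1] = 153.61°
∠L(j37) = −153.61° = -153.61°

-153.6°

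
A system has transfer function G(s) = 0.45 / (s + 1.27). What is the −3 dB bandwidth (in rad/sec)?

1.27 rad/sec

For a single-pole low-pass, the −3 dB point is at the pole: ω = 1.27 rad/sec.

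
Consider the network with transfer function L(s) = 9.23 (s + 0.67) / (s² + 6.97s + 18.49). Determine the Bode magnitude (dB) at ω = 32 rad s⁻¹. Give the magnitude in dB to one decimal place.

|j32 + 0.67| = √(32² + 0.67²) = 32.01
|(j32)² + 6.97(j32) + 18.49| = |-1005.5 + j223.04| = 1030
|L(j32)| = 9.23 × 32.01 / 1030 = 0.28683
20 log₁₀(0.28683) = -10.85 dB

-10.8 dB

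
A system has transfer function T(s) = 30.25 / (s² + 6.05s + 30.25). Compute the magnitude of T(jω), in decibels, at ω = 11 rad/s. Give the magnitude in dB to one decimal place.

|(j11)² + 6.05(j11) + 30.25| = |-90.75 + j66.55| = 112.5
|T(j11)| = 30.25 / 112.5 = 0.2688
20 log₁₀(0.2688) = -11.41 dB

-11.4 dB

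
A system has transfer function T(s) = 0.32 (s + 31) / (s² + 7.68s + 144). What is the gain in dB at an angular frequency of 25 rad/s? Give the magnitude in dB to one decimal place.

|j25 + 31| = √(25² + 31²) = 39.82
|(j25)² + 7.68(j25) + 144| = |-481 + j192| = 517.9
|T(j25)| = 0.32 × 39.82 / 517.9 = 0.024607
20 log₁₀(0.024607) = -32.18 dB

-32.2 dB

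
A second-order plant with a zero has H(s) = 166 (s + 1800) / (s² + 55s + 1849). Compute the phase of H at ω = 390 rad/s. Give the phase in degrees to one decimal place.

∠(j390 + 1800) = arctan(390/1800) = 12.23°
∠[(j390)² + 55(j390) + 1849] = ∠[-1.5025e+05 + j21450] = 171.88°
∠H(j390) = 12.23° − 171.88° = -159.65°

-159.7°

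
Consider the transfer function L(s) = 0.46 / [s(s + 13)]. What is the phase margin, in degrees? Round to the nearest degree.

Gain crossover: |L(jω)| = 1 at ω ≈ 0.0354 rad/s.
∠L(j0.0354) = −90° − arctan(0.0354/13) ≈ -90.16°
PM = 180° + (-90.16°) = 89.84°

90°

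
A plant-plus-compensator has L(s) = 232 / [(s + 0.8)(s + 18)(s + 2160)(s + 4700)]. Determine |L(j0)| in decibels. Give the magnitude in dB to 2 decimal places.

-115.99 dB

L(0) = 232 / (0.8 × 18 × 2160 × 4700) = 1.587e-06
20 log₁₀(1.587e-06) = -115.989 dB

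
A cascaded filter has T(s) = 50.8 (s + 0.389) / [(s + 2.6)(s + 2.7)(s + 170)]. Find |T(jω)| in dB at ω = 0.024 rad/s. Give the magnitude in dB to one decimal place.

-35.6 dB

|j0.024 + 0.389| = √(0.024² + 0.389²) = 0.3897
|j0.024 + 2.6| = √(0.024² + 2.6²) = 2.6
|j0.024 + 2.7| = √(0.024² + 2.7²) = 2.7
|j0.024 + 170| = √(0.024² + 170²) = 170
|T(j0.024)| = 50.8 × 0.3897 / (2.6 × 2.7 × 170) = 0.016589
20 log₁₀(0.016589) = -35.60 dB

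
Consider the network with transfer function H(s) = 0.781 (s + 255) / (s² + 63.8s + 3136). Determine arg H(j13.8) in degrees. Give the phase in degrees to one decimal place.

-13.5°

∠(j13.8 + 255) = arctan(13.8/255) = 3.10°
∠[(j13.8)² + 63.8(j13.8) + 3136] = ∠[2945.6 + j880.44] = 16.64°
∠H(j13.8) = 3.10° − 16.64° = -13.54°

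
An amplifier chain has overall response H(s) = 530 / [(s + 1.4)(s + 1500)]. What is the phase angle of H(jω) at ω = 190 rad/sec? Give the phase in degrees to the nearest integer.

∠(j190 + 1.4) = arctan(190/1.4) = 89.58°
∠(j190 + 1500) = arctan(190/1500) = 7.22°
∠H(j190) = − (89.58° + 7.22°) = -96.80°

-97°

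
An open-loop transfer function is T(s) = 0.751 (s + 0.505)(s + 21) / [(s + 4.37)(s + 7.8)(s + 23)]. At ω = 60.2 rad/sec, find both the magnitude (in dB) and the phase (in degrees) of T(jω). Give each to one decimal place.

|j60.2 + 0.505| = √(60.2² + 0.505²) = 60.2
|j60.2 + 21| = √(60.2² + 21²) = 63.76
|j60.2 + 4.37| = √(60.2² + 4.37²) = 60.36
|j60.2 + 7.8| = √(60.2² + 7.8²) = 60.7
|j60.2 + 23| = √(60.2² + 23²) = 64.44
|T(j60.2)| = 0.751 × 60.2 × 63.76 / (60.36 × 60.7 × 64.44) = 0.012208
20 log₁₀(0.012208) = -38.27 dB
∠(j60.2 + 0.505) = arctan(60.2/0.505) = 89.52°
∠(j60.2 + 21) = arctan(60.2/21) = 70.77°
∠(j60.2 + 4.37) = arctan(60.2/4.37) = 85.85°
∠(j60.2 + 7.8) = arctan(60.2/7.8) = 82.62°
∠(j60.2 + 23) = arctan(60.2/23) = 69.09°
∠T(j60.2) = 89.52° + 70.77° − (85.85° + 82.62° + 69.09°) = -77.27°

|T| = -38.3 dB, ∠T = -77.3°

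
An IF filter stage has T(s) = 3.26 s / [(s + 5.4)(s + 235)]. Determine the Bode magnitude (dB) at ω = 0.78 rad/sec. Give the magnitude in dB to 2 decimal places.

-54.05 dB

|j0.78| = 0.78
|j0.78 + 5.4| = √(0.78² + 5.4²) = 5.456
|j0.78 + 235| = √(0.78² + 235²) = 235
|T(j0.78)| = 3.26 × 0.78 / (5.456 × 235) = 0.0019832
20 log₁₀(0.0019832) = -54.053 dB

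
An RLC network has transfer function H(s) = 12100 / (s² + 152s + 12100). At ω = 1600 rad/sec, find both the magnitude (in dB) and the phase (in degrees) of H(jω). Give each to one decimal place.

|H| = -46.5 dB, ∠H = -174.5°

|(j1600)² + 152(j1600) + 12100| = |-2.5479e+06 + j2.432e+05| = 2.559e+06
|H(j1600)| = 12100 / 2.559e+06 = 0.0047275
20 log₁₀(0.0047275) = -46.51 dB
∠[(j1600)² + 152(j1600) + 12100] = ∠[-2.5479e+06 + j2.432e+05] = 174.55°
∠H(j1600) = −174.55° = -174.55°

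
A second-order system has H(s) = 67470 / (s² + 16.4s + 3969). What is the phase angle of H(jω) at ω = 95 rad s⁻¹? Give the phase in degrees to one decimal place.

-162.9°

∠[(j95)² + 16.4(j95) + 3969] = ∠[-5056 + j1558] = 162.87°
∠H(j95) = −162.87° = -162.87°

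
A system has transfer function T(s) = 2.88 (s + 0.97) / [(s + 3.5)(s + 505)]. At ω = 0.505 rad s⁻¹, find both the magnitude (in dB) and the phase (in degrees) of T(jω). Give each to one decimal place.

|j0.505 + 0.97| = √(0.505² + 0.97²) = 1.094
|j0.505 + 3.5| = √(0.505² + 3.5²) = 3.536
|j0.505 + 505| = √(0.505² + 505²) = 505
|T(j0.505)| = 2.88 × 1.094 / (3.536 × 505) = 0.0017636
20 log₁₀(0.0017636) = -55.07 dB
∠(j0.505 + 0.97) = arctan(0.505/0.97) = 27.50°
∠(j0.505 + 3.5) = arctan(0.505/3.5) = 8.21°
∠(j0.505 + 505) = arctan(0.505/505) = 0.06°
∠T(j0.505) = 27.50° − (8.21° + 0.06°) = 19.23°

|T| = -55.1 dB, ∠T = 19.2°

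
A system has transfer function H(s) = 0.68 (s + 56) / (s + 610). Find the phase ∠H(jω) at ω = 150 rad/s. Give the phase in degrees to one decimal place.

∠(j150 + 56) = arctan(150/56) = 69.53°
∠(j150 + 610) = arctan(150/610) = 13.82°
∠H(j150) = 69.53° − 13.82° = 55.71°

55.7 deg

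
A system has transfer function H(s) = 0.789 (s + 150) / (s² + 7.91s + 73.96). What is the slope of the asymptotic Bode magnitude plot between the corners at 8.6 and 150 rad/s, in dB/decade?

-40 dB/decade

In this band the factors already past their corner are: complex pole pair at ωₙ ≈ 8.6; net slope = -40 dB/decade.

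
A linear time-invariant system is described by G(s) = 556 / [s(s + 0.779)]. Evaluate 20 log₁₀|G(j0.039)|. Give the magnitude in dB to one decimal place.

|j0.039 + 0.779| = √(0.039² + 0.779²) = 0.78
|j0.039| = 0.039
|G(j0.039)| = 556 / (0.78 × 0.039) = 18278
20 log₁₀(18278) = 85.24 dB

85.2 dB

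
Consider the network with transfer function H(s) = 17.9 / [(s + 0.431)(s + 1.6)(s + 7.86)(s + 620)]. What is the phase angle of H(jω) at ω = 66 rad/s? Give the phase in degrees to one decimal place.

-267.5°

∠(j66 + 0.431) = arctan(66/0.431) = 89.63°
∠(j66 + 1.6) = arctan(66/1.6) = 88.61°
∠(j66 + 7.86) = arctan(66/7.86) = 83.21°
∠(j66 + 620) = arctan(66/620) = 6.08°
∠H(j66) = − (89.63° + 88.61° + 83.21° + 6.08°) = -267.52°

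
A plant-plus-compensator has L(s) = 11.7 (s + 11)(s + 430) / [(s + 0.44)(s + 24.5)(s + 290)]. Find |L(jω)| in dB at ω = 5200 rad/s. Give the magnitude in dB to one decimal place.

-52.9 dB

|j5200 + 11| = √(5200² + 11²) = 5200
|j5200 + 430| = √(5200² + 430²) = 5218
|j5200 + 0.44| = √(5200² + 0.44²) = 5200
|j5200 + 24.5| = √(5200² + 24.5²) = 5200
|j5200 + 290| = √(5200² + 290²) = 5208
|L(j5200)| = 11.7 × 5200 × 5218 / (5200 × 5200 × 5208) = 0.0022542
20 log₁₀(0.0022542) = -52.94 dB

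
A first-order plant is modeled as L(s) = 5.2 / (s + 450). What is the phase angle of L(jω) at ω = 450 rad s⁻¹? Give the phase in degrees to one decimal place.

∠(j450 + 450) = arctan(450/450) = 45.00°
∠L(j450) = −45.00° = -45.00°

-45.0°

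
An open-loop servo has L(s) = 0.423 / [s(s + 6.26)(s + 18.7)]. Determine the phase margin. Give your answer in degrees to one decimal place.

90.0 deg

Gain crossover: |L(jω)| = 1 at ω ≈ 0.00361 rad/s.
∠L(j0.00361) = −90° − arctan(0.00361/6.26) − arctan(0.00361/18.7) ≈ -90.04°
PM = 180° + (-90.04°) = 89.96°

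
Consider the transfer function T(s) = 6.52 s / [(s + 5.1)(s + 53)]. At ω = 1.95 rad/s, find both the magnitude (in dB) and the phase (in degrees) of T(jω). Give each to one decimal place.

|j1.95| = 1.95
|j1.95 + 5.1| = √(1.95² + 5.1²) = 5.46
|j1.95 + 53| = √(1.95² + 53²) = 53.04
|T(j1.95)| = 6.52 × 1.95 / (5.46 × 53.04) = 0.043905
20 log₁₀(0.043905) = -27.15 dB
∠(j1.95) = 90.00°
∠(j1.95 + 5.1) = arctan(1.95/5.1) = 20.92°
∠(j1.95 + 53) = arctan(1.95/53) = 2.11°
∠T(j1.95) = 90.00° − (20.92° + 2.11°) = 66.97°

|T| = -27.1 dB, ∠T = 67.0°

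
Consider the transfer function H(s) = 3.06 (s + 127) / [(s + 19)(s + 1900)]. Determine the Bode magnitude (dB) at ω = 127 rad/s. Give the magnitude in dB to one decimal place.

-53.0 dB

|j127 + 127| = √(127² + 127²) = 179.6
|j127 + 19| = √(127² + 19²) = 128.4
|j127 + 1900| = √(127² + 1900²) = 1904
|H(j127)| = 3.06 × 179.6 / (128.4 × 1904) = 0.0022475
20 log₁₀(0.0022475) = -52.97 dB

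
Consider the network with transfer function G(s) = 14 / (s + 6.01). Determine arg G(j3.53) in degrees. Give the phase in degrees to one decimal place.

∠(j3.53 + 6.01) = arctan(3.53/6.01) = 30.43°
∠G(j3.53) = −30.43° = -30.43°

-30.4°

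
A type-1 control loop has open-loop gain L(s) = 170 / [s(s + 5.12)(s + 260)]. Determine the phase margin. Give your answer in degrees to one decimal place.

Gain crossover: |L(jω)| = 1 at ω ≈ 0.128 rad s⁻¹.
∠L(j0.128) = −90° − arctan(0.128/5.12) − arctan(0.128/260) ≈ -91.46°
PM = 180° + (-91.46°) = 88.54°

88.5°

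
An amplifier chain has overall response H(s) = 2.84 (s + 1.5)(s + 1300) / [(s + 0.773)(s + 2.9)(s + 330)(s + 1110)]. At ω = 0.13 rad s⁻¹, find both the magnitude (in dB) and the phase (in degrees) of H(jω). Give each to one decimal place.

|H| = -43.5 dB, ∠H = -7.2°

|j0.13 + 1.5| = √(0.13² + 1.5²) = 1.506
|j0.13 + 1300| = √(0.13² + 1300²) = 1300
|j0.13 + 0.773| = √(0.13² + 0.773²) = 0.7839
|j0.13 + 2.9| = √(0.13² + 2.9²) = 2.903
|j0.13 + 330| = √(0.13² + 330²) = 330
|j0.13 + 1110| = √(0.13² + 1110²) = 1110
|H(j0.13)| = 2.84 × 1.506 × 1300 / (0.7839 × 2.903 × 330 × 1110) = 0.0066692
20 log₁₀(0.0066692) = -43.52 dB
∠(j0.13 + 1.5) = arctan(0.13/1.5) = 4.95°
∠(j0.13 + 1300) = arctan(0.13/1300) = 0.01°
∠(j0.13 + 0.773) = arctan(0.13/0.773) = 9.55°
∠(j0.13 + 2.9) = arctan(0.13/2.9) = 2.57°
∠(j0.13 + 330) = arctan(0.13/330) = 0.02°
∠(j0.13 + 1110) = arctan(0.13/1110) = 0.01°
∠H(j0.13) = 4.95° + 0.01° − (9.55° + 2.57° + 0.02° + 0.01°) = -7.18°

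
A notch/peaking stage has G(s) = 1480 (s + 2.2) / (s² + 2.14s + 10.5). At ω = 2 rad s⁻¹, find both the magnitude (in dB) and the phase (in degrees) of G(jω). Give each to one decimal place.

|G| = 55.0 dB, ∠G = 8.9°

|j2 + 2.2| = √(2² + 2.2²) = 2.973
|(j2)² + 2.14(j2) + 10.5| = |6.5 + j4.28| = 7.783
|G(j2)| = 1480 × 2.973 / 7.783 = 565.41
20 log₁₀(565.41) = 55.05 dB
∠(j2 + 2.2) = arctan(2/2.2) = 42.27°
∠[(j2)² + 2.14(j2) + 10.5] = ∠[6.5 + j4.28] = 33.36°
∠G(j2) = 42.27° − 33.36° = 8.91°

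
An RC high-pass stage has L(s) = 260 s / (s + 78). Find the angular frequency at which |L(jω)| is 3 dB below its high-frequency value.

For a single-pole high-pass, the −3 dB point is at the pole: ω = 78 rad/s.

78 rad/s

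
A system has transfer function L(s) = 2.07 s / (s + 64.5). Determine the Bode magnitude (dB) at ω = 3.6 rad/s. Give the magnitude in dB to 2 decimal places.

|j3.6| = 3.6
|j3.6 + 64.5| = √(3.6² + 64.5²) = 64.6
|L(j3.6)| = 2.07 × 3.6 / 64.6 = 0.11536
20 log₁₀(0.11536) = -18.759 dB

-18.76 dB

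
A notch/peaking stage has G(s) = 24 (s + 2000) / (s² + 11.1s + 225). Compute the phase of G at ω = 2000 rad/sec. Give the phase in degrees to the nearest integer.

∠(j2000 + 2000) = arctan(2000/2000) = 45.00°
∠[(j2000)² + 11.1(j2000) + 225] = ∠[-3.9998e+06 + j22200] = 179.68°
∠G(j2000) = 45.00° − 179.68° = -134.68°

-135 deg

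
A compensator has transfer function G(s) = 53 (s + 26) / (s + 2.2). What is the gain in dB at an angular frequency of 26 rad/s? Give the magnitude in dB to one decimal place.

37.5 dB

|j26 + 26| = √(26² + 26²) = 36.77
|j26 + 2.2| = √(26² + 2.2²) = 26.09
|G(j26)| = 53 × 36.77 / 26.09 = 74.686
20 log₁₀(74.686) = 37.46 dB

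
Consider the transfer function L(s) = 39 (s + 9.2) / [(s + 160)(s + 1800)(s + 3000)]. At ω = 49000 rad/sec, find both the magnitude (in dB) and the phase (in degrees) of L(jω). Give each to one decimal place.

|L| = -155.8 dB, ∠L = -174.2°

|j49000 + 9.2| = √(49000² + 9.2²) = 4.9e+04
|j49000 + 160| = √(49000² + 160²) = 4.9e+04
|j49000 + 1800| = √(49000² + 1800²) = 4.903e+04
|j49000 + 3000| = √(49000² + 3000²) = 4.909e+04
|L(j49000)| = 39 × 4.9e+04 / (4.9e+04 × 4.903e+04 × 4.909e+04) = 1.6202e-08
20 log₁₀(1.6202e-08) = -155.81 dB
∠(j49000 + 9.2) = arctan(49000/9.2) = 89.99°
∠(j49000 + 160) = arctan(49000/160) = 89.81°
∠(j49000 + 1800) = arctan(49000/1800) = 87.90°
∠(j49000 + 3000) = arctan(49000/3000) = 86.50°
∠L(j49000) = 89.99° − (89.81° + 87.90° + 86.50°) = -174.22°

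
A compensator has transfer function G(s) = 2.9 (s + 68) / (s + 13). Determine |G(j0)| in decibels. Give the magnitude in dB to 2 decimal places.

23.62 dB

G(0) = 2.9 × 68 / 13 = 15.169
20 log₁₀(15.169) = 23.619 dB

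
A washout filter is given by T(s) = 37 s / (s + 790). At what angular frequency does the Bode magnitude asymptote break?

The single real pole at s = −790 gives a corner at ω = 790 rad/sec.

790 rad/sec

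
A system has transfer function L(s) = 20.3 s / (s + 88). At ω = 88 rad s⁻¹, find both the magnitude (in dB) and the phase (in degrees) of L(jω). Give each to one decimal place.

|L| = 23.1 dB, ∠L = 45.0°

|j88| = 88
|j88 + 88| = √(88² + 88²) = 124.5
|L(j88)| = 20.3 × 88 / 124.5 = 14.354
20 log₁₀(14.354) = 23.14 dB
∠(j88) = 90.00°
∠(j88 + 88) = arctan(88/88) = 45.00°
∠L(j88) = 90.00° − 45.00° = 45.00°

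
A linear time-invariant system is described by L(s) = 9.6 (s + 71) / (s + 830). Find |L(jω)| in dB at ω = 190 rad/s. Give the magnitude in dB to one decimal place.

7.2 dB

|j190 + 71| = √(190² + 71²) = 202.8
|j190 + 830| = √(190² + 830²) = 851.5
|L(j190)| = 9.6 × 202.8 / 851.5 = 2.2869
20 log₁₀(2.2869) = 7.18 dB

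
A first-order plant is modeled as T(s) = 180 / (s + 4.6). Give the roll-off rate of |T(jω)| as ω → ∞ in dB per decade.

With 0 zeros and 1 pole, the high-frequency asymptotic slope is 20 × (0 − 1) = -20 dB/decade.

-20 dB/decade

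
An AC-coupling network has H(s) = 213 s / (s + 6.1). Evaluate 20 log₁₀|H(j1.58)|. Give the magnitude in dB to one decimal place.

34.6 dB

|j1.58| = 1.58
|j1.58 + 6.1| = √(1.58² + 6.1²) = 6.301
|H(j1.58)| = 213 × 1.58 / 6.301 = 53.408
20 log₁₀(53.408) = 34.55 dB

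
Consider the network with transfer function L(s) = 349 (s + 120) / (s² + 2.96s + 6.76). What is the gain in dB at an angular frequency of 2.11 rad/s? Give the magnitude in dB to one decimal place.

|j2.11 + 120| = √(2.11² + 120²) = 120
|(j2.11)² + 2.96(j2.11) + 6.76| = |2.3079 + j6.2456| = 6.658
|L(j2.11)| = 349 × 120 / 6.658 = 6290.8
20 log₁₀(6290.8) = 75.97 dB

76.0 dB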